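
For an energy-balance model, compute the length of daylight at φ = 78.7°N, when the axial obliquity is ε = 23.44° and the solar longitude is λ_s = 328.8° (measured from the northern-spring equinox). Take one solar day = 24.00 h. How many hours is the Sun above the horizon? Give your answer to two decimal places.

Solar declination: sin δ = sin ε · sin λ_s = sin 23.44° × sin 328.8° = -0.20607, so δ = -11.892°.
cos H₀ = −tan φ · tan δ = 1.0539 ≥ 1, so the Sun never rises (polar night) and H₀ = 0.
Daylight = 2H₀/(2π) × 24.00 h = (0.0000/π) × 24.00 = 0.00 h.

0.00 h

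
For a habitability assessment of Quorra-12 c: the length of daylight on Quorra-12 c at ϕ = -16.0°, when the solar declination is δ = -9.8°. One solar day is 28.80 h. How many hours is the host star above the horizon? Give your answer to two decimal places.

cos h₀ = −tan ϕ · tan δ = −tan(-16.0°) × tan(-9.800°) = -0.0495, so h₀ = 1.6203 rad = 92.84°.
Daylight = 2h₀/(2π) × 28.80 h = (1.6203/π) × 28.80 = 14.85 h.

14.85 h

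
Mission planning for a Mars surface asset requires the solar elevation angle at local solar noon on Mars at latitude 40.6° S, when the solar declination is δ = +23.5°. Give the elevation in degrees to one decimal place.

At local noon the hour angle is zero, so the zenith angle equals |ϕ − δ| = |-40.6° − (+23.500°)| = 64.100°.
Elevation = 90° − 64.100° = 25.9°.

25.9°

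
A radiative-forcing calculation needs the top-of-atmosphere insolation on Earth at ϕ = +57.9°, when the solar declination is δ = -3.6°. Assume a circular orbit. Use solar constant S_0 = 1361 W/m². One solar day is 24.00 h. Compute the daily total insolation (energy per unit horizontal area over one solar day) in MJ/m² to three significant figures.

cos h₀ = −tan(+57.9°) tan(-3.600°) = 0.1003, h₀ = 1.4703 rad.
Bracket: h₀ sin ϕ sin δ + cos ϕ cos δ sin h₀ = 1.4703×0.84712×-0.06279 + 0.53140×0.99803×0.99496 = -0.078206 + 0.527680 = 0.449474.
Q̄ = (S_0/π) × [bracket] = (1361/π) × 0.449474 = 194.72 W/m².
Daily total = Q̄ × 24.00 h × 3600 s/h = 194.72 × 24.00 × 3600 / 10⁶ = 16.82 MJ/m².

16.8 MJ/m²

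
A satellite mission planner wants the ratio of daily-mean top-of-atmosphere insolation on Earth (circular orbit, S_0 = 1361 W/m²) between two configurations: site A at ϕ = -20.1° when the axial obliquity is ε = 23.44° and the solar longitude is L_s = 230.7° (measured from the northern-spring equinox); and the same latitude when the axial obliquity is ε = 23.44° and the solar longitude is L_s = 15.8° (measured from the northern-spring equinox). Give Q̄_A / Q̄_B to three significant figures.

— Configuration A (ϕ=-20.1°):
Solar declination: sin δ = sin ε · sin L_s = sin 23.44° × sin 230.7° = -0.30782, so δ = -17.928°.
cos h₀ = −tan(-20.1°) tan(-17.928°) = -0.1184, h₀ = 1.6895 rad.
Bracket: h₀ sin ϕ sin δ + cos ϕ cos δ sin h₀ = 1.6895×-0.34366×-0.30782 + 0.93909×0.95144×0.99297 = 0.178724 + 0.887207 = 1.065931.
Q̄ = (S_0/π) × [bracket] = (1361/π) × 1.065931 = 461.78 W/m².
— Configuration B (ϕ=-20.1°):
Solar declination: sin δ = sin ε · sin L_s = sin 23.44° × sin 15.8° = 0.10831, so δ = +6.218°.
cos h₀ = −tan(-20.1°) tan(+6.218°) = 0.0399, h₀ = 1.5309 rad.
Bracket: h₀ sin ϕ sin δ + cos ϕ cos δ sin h₀ = 1.5309×-0.34366×0.10831 + 0.93909×0.99412×0.99920 = -0.056983 + 0.932821 = 0.875838.
Q̄ = (S_0/π) × [bracket] = (1361/π) × 0.875838 = 379.43 W/m².
Ratio Q̄_A / Q̄_B = 461.78 / 379.43 = 1.217.

Q̄_A / Q̄_B ≈ 1.22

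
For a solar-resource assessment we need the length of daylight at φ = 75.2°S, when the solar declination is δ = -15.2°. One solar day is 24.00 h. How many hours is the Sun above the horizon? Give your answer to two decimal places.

Sunrise equation: cos H₀ = −tan φ · tan δ = -1.0283 ≤ −1, so the Sun never sets (polar day) and H₀ = π.
Daylight = 2H₀/(2π) × 24.00 h = (3.1416/π) × 24.00 = 24.00 h.

24.00 h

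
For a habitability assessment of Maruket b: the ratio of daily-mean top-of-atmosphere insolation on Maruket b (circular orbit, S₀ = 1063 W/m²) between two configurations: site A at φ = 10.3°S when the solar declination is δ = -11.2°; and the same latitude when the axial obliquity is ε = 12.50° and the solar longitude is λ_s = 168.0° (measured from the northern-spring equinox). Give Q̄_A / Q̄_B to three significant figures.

Q̄_A / Q̄_B ≈ 1.05

— Configuration A (φ=-10.3°):
cos H₀ = −tan(-10.3°) tan(-11.200°) = -0.0360, H₀ = 1.6068 rad.
Bracket: H₀ sin φ sin δ + cos φ cos δ sin H₀ = 1.6068×-0.17880×-0.19423 + 0.98389×0.98096×0.99935 = 0.055801 + 0.964529 = 1.020330.
Q̄ = (S₀/π) × [bracket] = (1063/π) × 1.020330 = 345.24 W/m².
— Configuration B (φ=-10.3°):
Solar declination: sin δ = sin ε · sin λ_s = sin 12.50° × sin 168.0° = 0.04500, so δ = +2.579°.
cos H₀ = −tan(-10.3°) tan(+2.579°) = 0.0082, H₀ = 1.5626 rad.
Bracket: H₀ sin φ sin δ + cos φ cos δ sin H₀ = 1.5626×-0.17880×0.04500 + 0.98389×0.99899×0.99997 = -0.012573 + 0.982867 = 0.970294.
Q̄ = (S₀/π) × [bracket] = (1063/π) × 0.970294 = 328.31 W/m².
Ratio Q̄_A / Q̄_B = 345.24 / 328.31 = 1.052.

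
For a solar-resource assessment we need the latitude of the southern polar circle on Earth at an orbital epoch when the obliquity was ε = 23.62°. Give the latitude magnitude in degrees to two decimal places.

66.38°

The polar circle is the lowest latitude that experiences at least one full rotation of continuous darkness at the northern-summer solstice; it lies at |φ| = 90° − ε = 90° − 23.62° = 66.38°.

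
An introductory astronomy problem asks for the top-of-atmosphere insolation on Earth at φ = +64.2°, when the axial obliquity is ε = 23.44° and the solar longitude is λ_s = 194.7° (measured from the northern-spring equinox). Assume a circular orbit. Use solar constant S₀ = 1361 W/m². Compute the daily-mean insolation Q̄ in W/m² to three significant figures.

Q̄ ≈ 130 W/m²

Solar declination: sin δ = sin ε · sin λ_s = sin 23.44° × sin 194.7° = -0.10094, so δ = -5.793°.
cos H₀ = −tan(+64.2°) tan(-5.793°) = 0.2099, H₀ = 1.3593 rad.
Bracket: H₀ sin φ sin δ + cos φ cos δ sin H₀ = 1.3593×0.90032×-0.10094 + 0.43523×0.99489×0.97773 = -0.123531 + 0.423363 = 0.299832.
Q̄ = (S₀/π) × [bracket] = (1361/π) × 0.299832 = 129.9 W/m².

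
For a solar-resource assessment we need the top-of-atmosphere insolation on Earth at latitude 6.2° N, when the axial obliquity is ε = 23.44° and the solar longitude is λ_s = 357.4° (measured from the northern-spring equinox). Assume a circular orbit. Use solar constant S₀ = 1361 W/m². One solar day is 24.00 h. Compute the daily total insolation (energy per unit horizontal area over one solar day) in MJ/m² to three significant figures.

37.1 MJ/m²

Solar declination: sin δ = sin ε · sin λ_s = sin 23.44° × sin 357.4° = -0.01804, so δ = -1.034°.
cos H₀ = −tan(+6.2°) tan(-1.034°) = 0.0020, H₀ = 1.5688 rad.
Bracket: H₀ sin φ sin δ + cos φ cos δ sin H₀ = 1.5688×0.10800×-0.01804 + 0.99415×0.99984×1.00000 = -0.003057 + 0.993991 = 0.990934.
Q̄ = (S₀/π) × [bracket] = (1361/π) × 0.990934 = 429.29 W/m².
Daily total = Q̄ × 24.00 h × 3600 s/h = 429.29 × 24.00 × 3600 / 10⁶ = 37.09 MJ/m².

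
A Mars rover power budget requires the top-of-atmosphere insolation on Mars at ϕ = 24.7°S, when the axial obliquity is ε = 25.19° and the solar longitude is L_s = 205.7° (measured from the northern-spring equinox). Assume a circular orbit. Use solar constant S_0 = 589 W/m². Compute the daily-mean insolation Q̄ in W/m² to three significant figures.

Solar declination: sin δ = sin ε · sin L_s = sin 25.19° × sin 205.7° = -0.18457, so δ = -10.636°.
cos h₀ = −tan(-24.7°) tan(-10.636°) = -0.0864, h₀ = 1.6573 rad.
Bracket: h₀ sin ϕ sin δ + cos ϕ cos δ sin h₀ = 1.6573×-0.41787×-0.18457 + 0.90851×0.98282×0.99626 = 0.127821 + 0.889562 = 1.017383.
Q̄ = (S_0/π) × [bracket] = (589/π) × 1.017383 = 190.7 W/m².

Q̄ ≈ 191 W/m²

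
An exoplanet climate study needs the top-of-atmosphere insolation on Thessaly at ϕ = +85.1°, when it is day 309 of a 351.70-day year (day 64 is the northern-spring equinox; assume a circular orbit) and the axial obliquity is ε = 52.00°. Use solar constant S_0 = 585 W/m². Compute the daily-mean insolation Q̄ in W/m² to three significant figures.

Solar longitude: L_s = 360° × (309 − 64)/351.70 = 250.782°.
sin δ = sin 52.00° × sin 250.782° = -0.74410, so δ = -48.082°.
cos h₀ = −tan(+85.1°) tan(-48.082°) = 12.9919 ≥ 1 ⇒ polar night, h₀ = 0 and Q̄ = 0.

Q̄ ≈ 0.00 W/m²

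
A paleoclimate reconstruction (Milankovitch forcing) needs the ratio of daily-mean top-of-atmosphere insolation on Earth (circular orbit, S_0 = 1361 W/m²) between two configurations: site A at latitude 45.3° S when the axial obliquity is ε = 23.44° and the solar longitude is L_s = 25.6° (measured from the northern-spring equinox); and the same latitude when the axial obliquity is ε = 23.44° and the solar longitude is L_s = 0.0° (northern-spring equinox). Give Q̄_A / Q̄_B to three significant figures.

Q̄_A / Q̄_B ≈ 0.728

— Configuration A (ϕ=-45.3°):
Solar declination: sin δ = sin ε · sin L_s = sin 23.44° × sin 25.6° = 0.17188, so δ = +9.897°.
cos h₀ = −tan(-45.3°) tan(+9.897°) = 0.1763, h₀ = 1.3936 rad.
Bracket: h₀ sin ϕ sin δ + cos ϕ cos δ sin h₀ = 1.3936×-0.71080×0.17188 + 0.70339×0.98512×0.98433 = -0.170259 + 0.682065 = 0.511806.
Q̄ = (S_0/π) × [bracket] = (1361/π) × 0.511806 = 221.72 W/m².
— Configuration B (ϕ=-45.3°):
Solar declination: sin δ = sin ε · sin L_s = sin 23.44° × sin 0.0° = 0.00000, so δ = +0.000°.
cos h₀ = −tan(-45.3°) tan(+0.000°) = 0.0000, h₀ = 1.5708 rad.
Bracket: h₀ sin ϕ sin δ + cos ϕ cos δ sin h₀ = 1.5708×-0.71080×0.00000 + 0.70339×1.00000×1.00000 = -0.000000 + 0.703390 = 0.703390.
Q̄ = (S_0/π) × [bracket] = (1361/π) × 0.703390 = 304.72 W/m².
Ratio Q̄_A / Q̄_B = 221.72 / 304.72 = 0.7276.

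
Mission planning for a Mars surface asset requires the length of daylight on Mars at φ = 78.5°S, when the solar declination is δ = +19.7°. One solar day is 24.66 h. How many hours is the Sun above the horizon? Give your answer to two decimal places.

0.00 h

cos H₀ = −tan φ · tan δ = 1.7599 ≥ 1, so the Sun never rises (polar night) and H₀ = 0.
Daylight = 2H₀/(2π) × 24.66 h = (0.0000/π) × 24.66 = 0.00 h.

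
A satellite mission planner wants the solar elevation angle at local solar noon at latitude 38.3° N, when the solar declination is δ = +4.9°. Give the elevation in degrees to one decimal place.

56.6°

At local noon the hour angle is zero, so the zenith angle equals |ϕ − δ| = |+38.3° − (+4.900°)| = 33.400°.
Elevation = 90° − 33.400° = 56.6°.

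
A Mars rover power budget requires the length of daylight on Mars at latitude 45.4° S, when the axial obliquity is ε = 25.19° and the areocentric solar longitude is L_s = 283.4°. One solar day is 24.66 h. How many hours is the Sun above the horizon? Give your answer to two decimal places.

16.09 h

sin δ = sin 25.19° × sin 283.4° = -0.41403, so δ = -24.459°.
cos h₀ = −tan ϕ · tan δ = −tan(-45.4°) × tan(-24.459°) = -0.4612, so h₀ = 2.0502 rad = 117.47°.
Daylight = 2h₀/(2π) × 24.66 h = (2.0502/π) × 24.66 = 16.09 h.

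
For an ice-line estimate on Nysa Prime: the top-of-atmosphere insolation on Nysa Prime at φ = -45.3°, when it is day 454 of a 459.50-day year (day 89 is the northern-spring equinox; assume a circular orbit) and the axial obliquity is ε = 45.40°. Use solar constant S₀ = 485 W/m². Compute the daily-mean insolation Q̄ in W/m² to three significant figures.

Solar longitude: λ_s = 360° × (454 − 89)/459.50 = 285.963°.
sin δ = sin 45.40° × sin 285.963° = -0.68457, so δ = -43.202°.
cos H₀ = −tan(-45.3°) tan(-43.202°) = -0.9490, H₀ = 2.8209 rad.
Bracket: H₀ sin φ sin δ + cos φ cos δ sin H₀ = 2.8209×-0.71080×-0.68457 + 0.70339×0.72895×0.31525 = 1.372628 + 0.161640 = 1.534268.
Q̄ = (S₀/π) × [bracket] = (485/π) × 1.534268 = 236.9 W/m².

Q̄ ≈ 237 W/m²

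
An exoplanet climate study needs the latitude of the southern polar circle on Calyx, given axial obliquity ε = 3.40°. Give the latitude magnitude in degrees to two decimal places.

86.60°

The polar circle is the lowest latitude that experiences at least one full rotation of continuous darkness at the northern-summer solstice; it lies at |ϕ| = 90° − ε = 90° − 3.40° = 86.60°.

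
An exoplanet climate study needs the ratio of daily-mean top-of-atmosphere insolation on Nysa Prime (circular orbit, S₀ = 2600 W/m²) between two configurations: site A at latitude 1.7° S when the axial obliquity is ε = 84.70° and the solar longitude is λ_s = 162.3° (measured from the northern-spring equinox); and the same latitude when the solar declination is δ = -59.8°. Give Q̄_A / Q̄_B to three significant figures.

Q̄_A / Q̄_B ≈ 1.73

— Configuration A (φ=-1.7°):
Solar declination: sin δ = sin ε · sin λ_s = sin 84.70° × sin 162.3° = 0.30273, so δ = +17.622°.
cos H₀ = −tan(-1.7°) tan(+17.622°) = 0.0094, H₀ = 1.5614 rad.
Bracket: H₀ sin φ sin δ + cos φ cos δ sin H₀ = 1.5614×-0.02967×0.30273 + 0.99956×0.95308×0.99996 = -0.014024 + 0.952623 = 0.938599.
Q̄ = (S₀/π) × [bracket] = (2600/π) × 0.938599 = 776.79 W/m².
— Configuration B (φ=-1.7°):
cos H₀ = −tan(-1.7°) tan(-59.800°) = -0.0510, H₀ = 1.6218 rad.
Bracket: H₀ sin φ sin δ + cos φ cos δ sin H₀ = 1.6218×-0.02967×-0.86427 + 0.99956×0.50302×0.99870 = 0.041588 + 0.502145 = 0.543733.
Q̄ = (S₀/π) × [bracket] = (2600/π) × 0.543733 = 450.00 W/m².
Ratio Q̄_A / Q̄_B = 776.79 / 450.00 = 1.726.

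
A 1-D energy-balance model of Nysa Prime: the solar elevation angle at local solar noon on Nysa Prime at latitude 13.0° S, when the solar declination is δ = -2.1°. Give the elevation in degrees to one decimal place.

79.1°

At local noon the hour angle is zero, so the zenith angle equals |ϕ − δ| = |-13.0° − (-2.100°)| = 10.900°.
Elevation = 90° − 10.900° = 79.1°.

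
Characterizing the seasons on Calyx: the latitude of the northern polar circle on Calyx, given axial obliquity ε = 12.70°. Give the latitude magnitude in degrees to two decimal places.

77.30°

The polar circle is the lowest latitude that experiences at least one full rotation of continuous daylight at the northern-summer solstice; it lies at |φ| = 90° − ε = 90° − 12.70° = 77.30°.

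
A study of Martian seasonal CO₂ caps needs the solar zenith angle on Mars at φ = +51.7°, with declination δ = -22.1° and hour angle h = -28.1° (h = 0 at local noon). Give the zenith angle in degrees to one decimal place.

θ_z = 77.8°

cos θ_z = sin φ sin δ + cos φ cos δ cos h = -0.295252 + 0.506555 = 0.211303.
θ_z = arccos(0.211303) = 77.8°.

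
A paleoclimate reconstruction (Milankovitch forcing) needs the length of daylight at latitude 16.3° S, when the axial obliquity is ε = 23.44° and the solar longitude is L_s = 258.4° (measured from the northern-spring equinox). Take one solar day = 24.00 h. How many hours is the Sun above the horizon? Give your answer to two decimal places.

Solar declination: sin δ = sin ε · sin L_s = sin 23.44° × sin 258.4° = -0.38966, so δ = -22.934°.
cos h₀ = −tan ϕ · tan δ = −tan(-16.3°) × tan(-22.934°) = -0.1237, so h₀ = 1.6948 rad = 97.11°.
Daylight = 2h₀/(2π) × 24.00 h = (1.6948/π) × 24.00 = 12.95 h.

12.95 h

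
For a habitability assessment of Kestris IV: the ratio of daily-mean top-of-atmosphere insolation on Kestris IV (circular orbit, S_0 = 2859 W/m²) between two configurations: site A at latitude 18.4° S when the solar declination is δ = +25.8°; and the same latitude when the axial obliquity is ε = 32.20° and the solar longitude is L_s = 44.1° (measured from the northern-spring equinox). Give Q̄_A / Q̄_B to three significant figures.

— Configuration A (ϕ=-18.4°):
cos h₀ = −tan(-18.4°) tan(+25.800°) = 0.1608, h₀ = 1.4093 rad.
Bracket: h₀ sin ϕ sin δ + cos ϕ cos δ sin h₀ = 1.4093×-0.31565×0.43523 + 0.94888×0.90032×0.98699 = -0.193610 + 0.843181 = 0.649571.
Q̄ = (S_0/π) × [bracket] = (2859/π) × 0.649571 = 591.14 W/m².
— Configuration B (ϕ=-18.4°):
Solar declination: sin δ = sin ε · sin L_s = sin 32.20° × sin 44.1° = 0.37084, so δ = +21.767°.
cos h₀ = −tan(-18.4°) tan(+21.767°) = 0.1328, h₀ = 1.4376 rad.
Bracket: h₀ sin ϕ sin δ + cos ϕ cos δ sin h₀ = 1.4376×-0.31565×0.37084 + 0.94888×0.92870×0.99114 = -0.168279 + 0.873417 = 0.705138.
Q̄ = (S_0/π) × [bracket] = (2859/π) × 0.705138 = 641.71 W/m².
Ratio Q̄_A / Q̄_B = 591.14 / 641.71 = 0.9212.

Q̄_A / Q̄_B ≈ 0.921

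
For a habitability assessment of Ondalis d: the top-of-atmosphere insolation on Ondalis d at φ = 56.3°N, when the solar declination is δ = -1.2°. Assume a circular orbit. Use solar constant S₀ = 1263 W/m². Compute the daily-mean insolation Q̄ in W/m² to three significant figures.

cos H₀ = −tan(+56.3°) tan(-1.200°) = 0.0314, H₀ = 1.5394 rad.
Bracket: H₀ sin φ sin δ + cos φ cos δ sin H₀ = 1.5394×0.83195×-0.02094 + 0.55484×0.99978×0.99951 = -0.026818 + 0.554446 = 0.527628.
Q̄ = (S₀/π) × [bracket] = (1263/π) × 0.527628 = 212.1 W/m².

Q̄ ≈ 212 W/m²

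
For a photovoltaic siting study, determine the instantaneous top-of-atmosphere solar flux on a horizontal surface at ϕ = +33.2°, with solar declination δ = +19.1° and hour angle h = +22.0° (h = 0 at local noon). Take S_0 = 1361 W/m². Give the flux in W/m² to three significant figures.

1.24e+03 W/m²

cos θ_z = sin ϕ sin δ + cos ϕ cos δ cos h = 0.179172 + 0.733124 = 0.912296.
Flux = S_0 · cos θ_z = 1361 × 0.912296 = 1242 W/m².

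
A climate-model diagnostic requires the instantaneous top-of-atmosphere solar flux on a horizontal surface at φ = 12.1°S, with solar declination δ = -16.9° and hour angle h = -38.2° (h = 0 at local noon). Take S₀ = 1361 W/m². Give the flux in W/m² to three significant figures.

1.08e+03 W/m²

cos θ_z = sin φ sin δ + cos φ cos δ cos h = 0.060937 + 0.735213 = 0.796150.
Flux = S₀ · cos θ_z = 1361 × 0.796150 = 1084 W/m².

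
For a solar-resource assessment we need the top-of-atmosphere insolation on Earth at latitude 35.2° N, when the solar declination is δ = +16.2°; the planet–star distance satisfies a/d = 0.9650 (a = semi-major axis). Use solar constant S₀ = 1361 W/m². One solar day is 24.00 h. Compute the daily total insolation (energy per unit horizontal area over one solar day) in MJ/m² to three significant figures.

36.7 MJ/m²

cos H₀ = −tan(+35.2°) tan(+16.200°) = -0.2049, H₀ = 1.7772 rad.
Bracket: H₀ sin φ sin δ + cos φ cos δ sin H₀ = 1.7772×0.57643×0.27899 + 0.81714×0.96029×0.97877 = 0.285806 + 0.768032 = 1.053838.
Inverse-square distance factor (a/d)² = 0.9650² = 0.931225.
Q̄ = (S₀/π) × 0.931225 × [bracket] = (1361/π) × 0.931225 × 1.053838 = 425.14 W/m².
Daily total = Q̄ × 24.00 h × 3600 s/h = 425.14 × 24.00 × 3600 / 10⁶ = 36.73 MJ/m².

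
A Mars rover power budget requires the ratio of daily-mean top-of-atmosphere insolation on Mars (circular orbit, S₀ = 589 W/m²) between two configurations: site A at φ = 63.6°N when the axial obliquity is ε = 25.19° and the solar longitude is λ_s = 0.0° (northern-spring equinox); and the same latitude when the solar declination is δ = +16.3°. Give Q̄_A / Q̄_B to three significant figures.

Q̄_A / Q̄_B ≈ 0.495

— Configuration A (φ=+63.6°):
Solar declination: sin δ = sin ε · sin λ_s = sin 25.19° × sin 0.0° = 0.00000, so δ = +0.000°.
cos H₀ = −tan(+63.6°) tan(+0.000°) = -0.0000, H₀ = 1.5708 rad.
Bracket: H₀ sin φ sin δ + cos φ cos δ sin H₀ = 1.5708×0.89571×0.00000 + 0.44464×1.00000×1.00000 = 0.000000 + 0.444640 = 0.444640.
Q̄ = (S₀/π) × [bracket] = (589/π) × 0.444640 = 83.363 W/m².
— Configuration B (φ=+63.6°):
cos H₀ = −tan(+63.6°) tan(+16.300°) = -0.5891, H₀ = 2.2007 rad.
Bracket: H₀ sin φ sin δ + cos φ cos δ sin H₀ = 2.2007×0.89571×0.28067 + 0.44464×0.95981×0.80808 = 0.553254 + 0.344864 = 0.898118.
Q̄ = (S₀/π) × [bracket] = (589/π) × 0.898118 = 168.38 W/m².
Ratio Q̄_A / Q̄_B = 83.363 / 168.38 = 0.4951.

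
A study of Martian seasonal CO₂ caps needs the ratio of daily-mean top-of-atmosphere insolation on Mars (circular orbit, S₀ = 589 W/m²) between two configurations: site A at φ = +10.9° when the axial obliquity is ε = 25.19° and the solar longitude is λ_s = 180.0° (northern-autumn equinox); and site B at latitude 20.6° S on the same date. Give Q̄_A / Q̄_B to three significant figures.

— Configuration A (φ=+10.9°):
Solar declination: sin δ = sin ε · sin λ_s = sin 25.19° × sin 180.0° = 0.00000, so δ = +0.000°.
cos H₀ = −tan(+10.9°) tan(+0.000°) = -0.0000, H₀ = 1.5708 rad.
Bracket: H₀ sin φ sin δ + cos φ cos δ sin H₀ = 1.5708×0.18910×0.00000 + 0.98196×1.00000×1.00000 = 0.000000 + 0.981960 = 0.981960.
Q̄ = (S₀/π) × [bracket] = (589/π) × 0.981960 = 184.10 W/m².
— Configuration B (φ=-20.6°):
cos H₀ = −tan(-20.6°) tan(+0.000°) = 0.0000, H₀ = 1.5708 rad.
Bracket: H₀ sin φ sin δ + cos φ cos δ sin H₀ = 1.5708×-0.35184×0.00000 + 0.93606×1.00000×1.00000 = -0.000000 + 0.936060 = 0.936060.
Q̄ = (S₀/π) × [bracket] = (589/π) × 0.936060 = 175.50 W/m².
Ratio Q̄_A / Q̄_B = 184.10 / 175.50 = 1.049.

Q̄_A / Q̄_B ≈ 1.05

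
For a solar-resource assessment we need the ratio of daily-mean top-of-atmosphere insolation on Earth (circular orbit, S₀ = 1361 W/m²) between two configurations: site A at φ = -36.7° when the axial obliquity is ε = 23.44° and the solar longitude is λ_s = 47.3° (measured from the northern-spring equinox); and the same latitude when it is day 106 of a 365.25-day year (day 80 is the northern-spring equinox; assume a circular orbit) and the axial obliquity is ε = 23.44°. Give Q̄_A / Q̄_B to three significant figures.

— Configuration A (φ=-36.7°):
Solar declination: sin δ = sin ε · sin λ_s = sin 23.44° × sin 47.3° = 0.29234, so δ = +16.998°.
cos H₀ = −tan(-36.7°) tan(+16.998°) = 0.2279, H₀ = 1.3409 rad.
Bracket: H₀ sin φ sin δ + cos φ cos δ sin H₀ = 1.3409×-0.59763×0.29234 + 0.80178×0.95631×0.97369 = -0.234270 + 0.746577 = 0.512307.
Q̄ = (S₀/π) × [bracket] = (1361/π) × 0.512307 = 221.94 W/m².
— Configuration B (φ=-36.7°):
Solar longitude: λ_s = 360° × (106 − 80)/365.25 = 25.626°.
sin δ = sin 23.44° × sin 25.626° = 0.17204, so δ = +9.907°.
cos H₀ = −tan(-36.7°) tan(+9.907°) = 0.1302, H₀ = 1.4402 rad.
Bracket: H₀ sin φ sin δ + cos φ cos δ sin H₀ = 1.4402×-0.59763×0.17204 + 0.80178×0.98509×0.99149 = -0.148076 + 0.783104 = 0.635028.
Q̄ = (S₀/π) × [bracket] = (1361/π) × 0.635028 = 275.11 W/m².
Ratio Q̄_A / Q̄_B = 221.94 / 275.11 = 0.8067.

Q̄_A / Q̄_B ≈ 0.807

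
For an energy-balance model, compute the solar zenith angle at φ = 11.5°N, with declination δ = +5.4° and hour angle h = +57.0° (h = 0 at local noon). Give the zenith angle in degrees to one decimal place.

θ_z = 56.6°

cos θ_z = sin φ sin δ + cos φ cos δ cos h = 0.018762 + 0.531337 = 0.550099.
θ_z = arccos(0.550099) = 56.6°.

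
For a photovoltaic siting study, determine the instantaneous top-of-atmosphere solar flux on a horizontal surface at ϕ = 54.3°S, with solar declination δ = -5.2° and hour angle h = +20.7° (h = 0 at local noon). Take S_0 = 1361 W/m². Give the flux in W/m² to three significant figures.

cos θ_z = sin ϕ sin δ + cos ϕ cos δ cos h = 0.073601 + 0.543624 = 0.617225.
Flux = S_0 · cos θ_z = 1361 × 0.617225 = 840.0 W/m².

840 W/m²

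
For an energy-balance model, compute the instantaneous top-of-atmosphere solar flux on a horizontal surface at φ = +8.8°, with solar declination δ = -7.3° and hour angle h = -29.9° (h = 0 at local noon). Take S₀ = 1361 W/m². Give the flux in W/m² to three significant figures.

1.13e+03 W/m²

cos θ_z = sin φ sin δ + cos φ cos δ cos h = -0.019439 + 0.849748 = 0.830309.
Flux = S₀ · cos θ_z = 1361 × 0.830309 = 1130 W/m².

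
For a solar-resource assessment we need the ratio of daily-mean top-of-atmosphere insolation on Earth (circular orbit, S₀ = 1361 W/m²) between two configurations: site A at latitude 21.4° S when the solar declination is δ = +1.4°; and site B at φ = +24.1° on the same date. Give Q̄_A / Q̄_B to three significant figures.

— Configuration A (φ=-21.4°):
cos H₀ = −tan(-21.4°) tan(+1.400°) = 0.0096, H₀ = 1.5612 rad.
Bracket: H₀ sin φ sin δ + cos φ cos δ sin H₀ = 1.5612×-0.36488×0.02443 + 0.93106×0.99970×0.99995 = -0.013917 + 0.930734 = 0.916817.
Q̄ = (S₀/π) × [bracket] = (1361/π) × 0.916817 = 397.18 W/m².
— Configuration B (φ=+24.1°):
cos H₀ = −tan(+24.1°) tan(+1.400°) = -0.0109, H₀ = 1.5817 rad.
Bracket: H₀ sin φ sin δ + cos φ cos δ sin H₀ = 1.5817×0.40833×0.02443 + 0.91283×0.99970×0.99994 = 0.015778 + 0.912501 = 0.928279.
Q̄ = (S₀/π) × [bracket] = (1361/π) × 0.928279 = 402.15 W/m².
Ratio Q̄_A / Q̄_B = 397.18 / 402.15 = 0.9876.

Q̄_A / Q̄_B ≈ 0.988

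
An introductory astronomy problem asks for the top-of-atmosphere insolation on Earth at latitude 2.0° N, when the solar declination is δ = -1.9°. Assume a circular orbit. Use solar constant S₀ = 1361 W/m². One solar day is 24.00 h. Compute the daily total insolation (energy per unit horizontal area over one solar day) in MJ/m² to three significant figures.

cos H₀ = −tan(+2.0°) tan(-1.900°) = 0.0012, H₀ = 1.5696 rad.
Bracket: H₀ sin φ sin δ + cos φ cos δ sin H₀ = 1.5696×0.03490×-0.03316 + 0.99939×0.99945×1.00000 = -0.001816 + 0.998840 = 0.997024.
Q̄ = (S₀/π) × [bracket] = (1361/π) × 0.997024 = 431.93 W/m².
Daily total = Q̄ × 24.00 h × 3600 s/h = 431.93 × 24.00 × 3600 / 10⁶ = 37.32 MJ/m².

37.3 MJ/m²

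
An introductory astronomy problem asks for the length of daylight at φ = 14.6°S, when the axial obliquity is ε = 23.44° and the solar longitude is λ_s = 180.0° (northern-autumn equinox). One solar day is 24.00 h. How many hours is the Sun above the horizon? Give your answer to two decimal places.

12.00 h

Solar declination: sin δ = sin ε · sin λ_s = sin 23.44° × sin 180.0° = 0.00000, so δ = +0.000°.
cos H₀ = −tan φ · tan δ = −tan(-14.6°) × tan(+0.000°) = 0.0000, so H₀ = 1.5708 rad = 90.00°.
Daylight = 2H₀/(2π) × 24.00 h = (1.5708/π) × 24.00 = 12.00 h.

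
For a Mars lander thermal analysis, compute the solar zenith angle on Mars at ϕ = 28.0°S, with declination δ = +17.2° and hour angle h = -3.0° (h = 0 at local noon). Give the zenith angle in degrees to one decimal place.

θ_z = 45.3°

cos θ_z = sin ϕ sin δ + cos ϕ cos δ cos h = -0.138827 + 0.842305 = 0.703478.
θ_z = arccos(0.703478) = 45.3°.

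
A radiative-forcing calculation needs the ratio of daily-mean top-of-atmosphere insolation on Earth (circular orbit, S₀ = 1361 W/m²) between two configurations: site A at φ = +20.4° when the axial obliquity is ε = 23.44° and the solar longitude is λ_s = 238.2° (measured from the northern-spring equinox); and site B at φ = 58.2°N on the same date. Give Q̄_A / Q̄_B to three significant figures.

Q̄_A / Q̄_B ≈ 5.40

— Configuration A (φ=+20.4°):
Solar declination: sin δ = sin ε · sin λ_s = sin 23.44° × sin 238.2° = -0.33808, so δ = -19.760°.
cos H₀ = −tan(+20.4°) tan(-19.760°) = 0.1336, H₀ = 1.4368 rad.
Bracket: H₀ sin φ sin δ + cos φ cos δ sin H₀ = 1.4368×0.34857×-0.33808 + 0.93728×0.94112×0.99104 = -0.169319 + 0.874189 = 0.704870.
Q̄ = (S₀/π) × [bracket] = (1361/π) × 0.704870 = 305.36 W/m².
— Configuration B (φ=+58.2°):
cos H₀ = −tan(+58.2°) tan(-19.760°) = 0.5794, H₀ = 0.9528 rad.
Bracket: H₀ sin φ sin δ + cos φ cos δ sin H₀ = 0.9528×0.84989×-0.33808 + 0.52696×0.94112×0.81506 = -0.273769 + 0.404215 = 0.130446.
Q̄ = (S₀/π) × [bracket] = (1361/π) × 0.130446 = 56.512 W/m².
Ratio Q̄_A / Q̄_B = 305.36 / 56.512 = 5.403.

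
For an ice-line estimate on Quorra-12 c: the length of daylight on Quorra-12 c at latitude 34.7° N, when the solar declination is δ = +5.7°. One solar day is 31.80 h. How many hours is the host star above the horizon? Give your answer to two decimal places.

16.60 h

cos H₀ = −tan φ · tan δ = −tan(+34.7°) × tan(+5.700°) = -0.0691, so H₀ = 1.6400 rad = 93.96°.
Daylight = 2H₀/(2π) × 31.80 h = (1.6400/π) × 31.80 = 16.60 h.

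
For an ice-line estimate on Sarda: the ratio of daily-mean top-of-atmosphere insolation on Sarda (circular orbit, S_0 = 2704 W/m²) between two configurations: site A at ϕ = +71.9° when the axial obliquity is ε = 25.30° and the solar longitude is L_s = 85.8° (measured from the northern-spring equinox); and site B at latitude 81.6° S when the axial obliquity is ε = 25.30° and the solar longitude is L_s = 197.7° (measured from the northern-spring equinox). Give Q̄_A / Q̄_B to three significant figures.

— Configuration A (ϕ=+71.9°):
Solar declination: sin δ = sin ε · sin L_s = sin 25.30° × sin 85.8° = 0.42621, so δ = +25.227°.
cos h₀ = −tan(+71.9°) tan(+25.227°) = -1.4415 ≤ −1 ⇒ polar day, h₀ = π.
Bracket: h₀ sin ϕ sin δ + cos ϕ cos δ sin h₀ = 3.1416×0.95052×0.42621 + 0.31068×0.90462×0.00000 = 1.272729 + 0.000000 = 1.272729.
Q̄ = (S_0/π) × [bracket] = (2704/π) × 1.272729 = 1095.5 W/m².
— Configuration B (ϕ=-81.6°):
Solar declination: sin δ = sin ε · sin L_s = sin 25.30° × sin 197.7° = -0.12993, so δ = -7.466°.
cos h₀ = −tan(-81.6°) tan(-7.466°) = -0.8874, h₀ = 2.6625 rad.
Bracket: h₀ sin ϕ sin δ + cos ϕ cos δ sin h₀ = 2.6625×-0.98927×-0.12993 + 0.14608×0.99152×0.46098 = 0.342227 + 0.066769 = 0.408996.
Q̄ = (S_0/π) × [bracket] = (2704/π) × 0.408996 = 352.03 W/m².
Ratio Q̄_A / Q̄_B = 1095.5 / 352.03 = 3.112.

Q̄_A / Q̄_B ≈ 3.11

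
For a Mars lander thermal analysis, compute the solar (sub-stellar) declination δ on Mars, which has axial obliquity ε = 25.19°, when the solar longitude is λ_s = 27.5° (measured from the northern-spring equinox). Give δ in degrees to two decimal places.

δ = +11.33°

sin δ = sin ε · sin λ_s = sin 25.19° × sin 27.5° = 0.196530.
δ = arcsin(0.196530) = +11.33°.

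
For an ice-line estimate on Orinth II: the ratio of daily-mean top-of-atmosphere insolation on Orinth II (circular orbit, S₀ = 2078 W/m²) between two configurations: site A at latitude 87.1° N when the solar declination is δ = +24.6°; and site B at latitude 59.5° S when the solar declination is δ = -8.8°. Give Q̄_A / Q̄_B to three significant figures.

— Configuration A (φ=+87.1°):
cos H₀ = −tan(+87.1°) tan(+24.600°) = -9.0378 ≤ −1 ⇒ polar day, H₀ = π.
Bracket: H₀ sin φ sin δ + cos φ cos δ sin H₀ = 3.1416×0.99872×0.41628 + 0.05059×0.90924×0.00000 = 1.306111 + 0.000000 = 1.306111.
Q̄ = (S₀/π) × [bracket] = (2078/π) × 1.306111 = 863.92 W/m².
— Configuration B (φ=-59.5°):
cos H₀ = −tan(-59.5°) tan(-8.800°) = -0.2628, H₀ = 1.8367 rad.
Bracket: H₀ sin φ sin δ + cos φ cos δ sin H₀ = 1.8367×-0.86163×-0.15299 + 0.50754×0.98823×0.96485 = 0.242115 + 0.483936 = 0.726051.
Q̄ = (S₀/π) × [bracket] = (2078/π) × 0.726051 = 480.24 W/m².
Ratio Q̄_A / Q̄_B = 863.92 / 480.24 = 1.799.

Q̄_A / Q̄_B ≈ 1.80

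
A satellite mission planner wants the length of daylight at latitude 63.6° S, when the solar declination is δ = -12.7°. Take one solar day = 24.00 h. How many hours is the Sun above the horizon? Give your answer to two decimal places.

15.60 h

cos H₀ = −tan φ · tan δ = −tan(-63.6°) × tan(-12.700°) = -0.4540, so H₀ = 2.0420 rad = 117.00°.
Daylight = 2H₀/(2π) × 24.00 h = (2.0420/π) × 24.00 = 15.60 h.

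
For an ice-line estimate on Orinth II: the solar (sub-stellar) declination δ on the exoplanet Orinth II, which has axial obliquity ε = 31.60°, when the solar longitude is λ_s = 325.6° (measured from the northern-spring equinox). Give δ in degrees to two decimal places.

δ = -17.22°

sin δ = sin ε · sin λ_s = sin 31.60° × sin 325.6° = -0.296035.
δ = arcsin(-0.296035) = -17.22°.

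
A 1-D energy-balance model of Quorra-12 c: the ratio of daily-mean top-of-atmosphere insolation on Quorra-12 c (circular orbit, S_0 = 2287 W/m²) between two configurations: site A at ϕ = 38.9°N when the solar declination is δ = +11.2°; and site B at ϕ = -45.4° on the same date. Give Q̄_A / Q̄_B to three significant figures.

Q̄_A / Q̄_B ≈ 1.99

— Configuration A (ϕ=+38.9°):
cos h₀ = −tan(+38.9°) tan(+11.200°) = -0.1598, h₀ = 1.7313 rad.
Bracket: h₀ sin ϕ sin δ + cos ϕ cos δ sin h₀ = 1.7313×0.62796×0.19423 + 0.77824×0.98096×0.98715 = 0.211164 + 0.753612 = 0.964776.
Q̄ = (S_0/π) × [bracket] = (2287/π) × 0.964776 = 702.33 W/m².
— Configuration B (ϕ=-45.4°):
cos h₀ = −tan(-45.4°) tan(+11.200°) = 0.2008, h₀ = 1.3686 rad.
Bracket: h₀ sin ϕ sin δ + cos ϕ cos δ sin h₀ = 1.3686×-0.71203×0.19423 + 0.70215×0.98096×0.97963 = -0.189274 + 0.674751 = 0.485477.
Q̄ = (S_0/π) × [bracket] = (2287/π) × 0.485477 = 353.41 W/m².
Ratio Q̄_A / Q̄_B = 702.33 / 353.41 = 1.987.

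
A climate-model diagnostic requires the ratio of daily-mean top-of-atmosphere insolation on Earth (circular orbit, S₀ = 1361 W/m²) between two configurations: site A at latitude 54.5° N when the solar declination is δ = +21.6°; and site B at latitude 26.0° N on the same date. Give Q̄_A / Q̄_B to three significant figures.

— Configuration A (φ=+54.5°):
cos H₀ = −tan(+54.5°) tan(+21.600°) = -0.5551, H₀ = 2.1592 rad.
Bracket: H₀ sin φ sin δ + cos φ cos δ sin H₀ = 2.1592×0.81412×0.36812 + 0.58070×0.92978×0.83180 = 0.647099 + 0.449108 = 1.096207.
Q̄ = (S₀/π) × [bracket] = (1361/π) × 1.096207 = 474.90 W/m².
— Configuration B (φ=+26.0°):
cos H₀ = −tan(+26.0°) tan(+21.600°) = -0.1931, H₀ = 1.7651 rad.
Bracket: H₀ sin φ sin δ + cos φ cos δ sin H₀ = 1.7651×0.43837×0.36812 + 0.89879×0.92978×0.98118 = 0.284839 + 0.819950 = 1.104789.
Q̄ = (S₀/π) × [bracket] = (1361/π) × 1.104789 = 478.62 W/m².
Ratio Q̄_A / Q̄_B = 474.90 / 478.62 = 0.9922.

Q̄_A / Q̄_B ≈ 0.992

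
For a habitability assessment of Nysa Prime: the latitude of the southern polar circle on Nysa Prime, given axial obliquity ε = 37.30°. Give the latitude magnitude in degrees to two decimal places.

The polar circle is the lowest latitude that experiences at least one full rotation of continuous darkness at the northern-summer solstice; it lies at |ϕ| = 90° − ε = 90° − 37.30° = 52.70°.

52.70°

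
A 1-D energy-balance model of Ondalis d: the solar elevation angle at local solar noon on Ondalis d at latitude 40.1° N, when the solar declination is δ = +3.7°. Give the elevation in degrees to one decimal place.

53.6°

At local noon the hour angle is zero, so the zenith angle equals |φ − δ| = |+40.1° − (+3.700°)| = 36.400°.
Elevation = 90° − 36.400° = 53.6°.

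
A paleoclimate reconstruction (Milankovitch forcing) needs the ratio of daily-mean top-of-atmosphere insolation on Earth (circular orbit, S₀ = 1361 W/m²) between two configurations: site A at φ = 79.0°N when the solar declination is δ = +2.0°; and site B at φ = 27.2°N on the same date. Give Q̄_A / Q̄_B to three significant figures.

— Configuration A (φ=+79.0°):
cos H₀ = −tan(+79.0°) tan(+2.000°) = -0.1797, H₀ = 1.7514 rad.
Bracket: H₀ sin φ sin δ + cos φ cos δ sin H₀ = 1.7514×0.98163×0.03490 + 0.19081×0.99939×0.98373 = 0.060001 + 0.187591 = 0.247592.
Q̄ = (S₀/π) × [bracket] = (1361/π) × 0.247592 = 107.26 W/m².
— Configuration B (φ=+27.2°):
cos H₀ = −tan(+27.2°) tan(+2.000°) = -0.0179, H₀ = 1.5887 rad.
Bracket: H₀ sin φ sin δ + cos φ cos δ sin H₀ = 1.5887×0.45710×0.03490 + 0.88942×0.99939×0.99984 = 0.025344 + 0.888735 = 0.914079.
Q̄ = (S₀/π) × [bracket] = (1361/π) × 0.914079 = 396.00 W/m².
Ratio Q̄_A / Q̄_B = 107.26 / 396.00 = 0.2709.

Q̄_A / Q̄_B ≈ 0.271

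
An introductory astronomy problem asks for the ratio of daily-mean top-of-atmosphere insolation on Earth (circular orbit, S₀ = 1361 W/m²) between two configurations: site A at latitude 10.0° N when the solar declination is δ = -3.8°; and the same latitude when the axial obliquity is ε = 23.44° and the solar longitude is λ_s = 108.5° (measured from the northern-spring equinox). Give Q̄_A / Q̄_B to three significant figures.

— Configuration A (φ=+10.0°):
cos H₀ = −tan(+10.0°) tan(-3.800°) = 0.0117, H₀ = 1.5591 rad.
Bracket: H₀ sin φ sin δ + cos φ cos δ sin H₀ = 1.5591×0.17365×-0.06627 + 0.98481×0.99780×0.99993 = -0.017942 + 0.982575 = 0.964633.
Q̄ = (S₀/π) × [bracket] = (1361/π) × 0.964633 = 417.90 W/m².
— Configuration B (φ=+10.0°):
Solar declination: sin δ = sin ε · sin λ_s = sin 23.44° × sin 108.5° = 0.37723, so δ = +22.162°.
cos H₀ = −tan(+10.0°) tan(+22.162°) = -0.0718, H₀ = 1.6427 rad.
Bracket: H₀ sin φ sin δ + cos φ cos δ sin H₀ = 1.6427×0.17365×0.37723 + 0.98481×0.92612×0.99742 = 0.107607 + 0.909699 = 1.017306.
Q̄ = (S₀/π) × [bracket] = (1361/π) × 1.017306 = 440.72 W/m².
Ratio Q̄_A / Q̄_B = 417.90 / 440.72 = 0.9482.

Q̄_A / Q̄_B ≈ 0.948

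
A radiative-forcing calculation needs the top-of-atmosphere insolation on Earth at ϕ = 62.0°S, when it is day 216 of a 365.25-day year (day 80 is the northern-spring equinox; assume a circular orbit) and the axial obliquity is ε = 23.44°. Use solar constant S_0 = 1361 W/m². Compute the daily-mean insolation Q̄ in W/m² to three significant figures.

Q̄ ≈ 54.7 W/m²

Solar longitude: L_s = 360° × (216 − 80)/365.25 = 134.045°.
sin δ = sin 23.44° × sin 134.045° = 0.28593, so δ = +16.614°.
cos h₀ = −tan(-62.0°) tan(+16.614°) = 0.5612, h₀ = 0.9750 rad.
Bracket: h₀ sin ϕ sin δ + cos ϕ cos δ sin h₀ = 0.9750×-0.88295×0.28593 + 0.46947×0.95825×0.82769 = -0.246150 + 0.372353 = 0.126203.
Q̄ = (S_0/π) × [bracket] = (1361/π) × 0.126203 = 54.67 W/m².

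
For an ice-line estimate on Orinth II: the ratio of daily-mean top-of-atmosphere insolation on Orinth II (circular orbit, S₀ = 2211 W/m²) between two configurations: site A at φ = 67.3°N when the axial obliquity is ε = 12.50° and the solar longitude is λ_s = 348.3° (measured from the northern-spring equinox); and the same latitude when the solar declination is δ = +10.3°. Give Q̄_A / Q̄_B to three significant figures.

— Configuration A (φ=+67.3°):
Solar declination: sin δ = sin ε · sin λ_s = sin 12.50° × sin 348.3° = -0.04389, so δ = -2.516°.
cos H₀ = −tan(+67.3°) tan(-2.516°) = 0.1050, H₀ = 1.4656 rad.
Bracket: H₀ sin φ sin δ + cos φ cos δ sin H₀ = 1.4656×0.92254×-0.04389 + 0.38591×0.99904×0.99447 = -0.059343 + 0.383407 = 0.324064.
Q̄ = (S₀/π) × [bracket] = (2211/π) × 0.324064 = 228.07 W/m².
— Configuration B (φ=+67.3°):
cos H₀ = −tan(+67.3°) tan(+10.300°) = -0.4344, H₀ = 2.0202 rad.
Bracket: H₀ sin φ sin δ + cos φ cos δ sin H₀ = 2.0202×0.92254×0.17880 + 0.38591×0.98389×0.90070 = 0.333232 + 0.341989 = 0.675221.
Q̄ = (S₀/π) × [bracket] = (2211/π) × 0.675221 = 475.21 W/m².
Ratio Q̄_A / Q̄_B = 228.07 / 475.21 = 0.4799.

Q̄_A / Q̄_B ≈ 0.480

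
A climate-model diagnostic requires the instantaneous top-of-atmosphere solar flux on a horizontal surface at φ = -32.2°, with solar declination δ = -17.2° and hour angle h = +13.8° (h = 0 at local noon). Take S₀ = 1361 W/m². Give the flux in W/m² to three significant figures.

1.28e+03 W/m²

cos θ_z = sin φ sin δ + cos φ cos δ cos h = 0.157576 + 0.785016 = 0.942592.
Flux = S₀ · cos θ_z = 1361 × 0.942592 = 1283 W/m².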